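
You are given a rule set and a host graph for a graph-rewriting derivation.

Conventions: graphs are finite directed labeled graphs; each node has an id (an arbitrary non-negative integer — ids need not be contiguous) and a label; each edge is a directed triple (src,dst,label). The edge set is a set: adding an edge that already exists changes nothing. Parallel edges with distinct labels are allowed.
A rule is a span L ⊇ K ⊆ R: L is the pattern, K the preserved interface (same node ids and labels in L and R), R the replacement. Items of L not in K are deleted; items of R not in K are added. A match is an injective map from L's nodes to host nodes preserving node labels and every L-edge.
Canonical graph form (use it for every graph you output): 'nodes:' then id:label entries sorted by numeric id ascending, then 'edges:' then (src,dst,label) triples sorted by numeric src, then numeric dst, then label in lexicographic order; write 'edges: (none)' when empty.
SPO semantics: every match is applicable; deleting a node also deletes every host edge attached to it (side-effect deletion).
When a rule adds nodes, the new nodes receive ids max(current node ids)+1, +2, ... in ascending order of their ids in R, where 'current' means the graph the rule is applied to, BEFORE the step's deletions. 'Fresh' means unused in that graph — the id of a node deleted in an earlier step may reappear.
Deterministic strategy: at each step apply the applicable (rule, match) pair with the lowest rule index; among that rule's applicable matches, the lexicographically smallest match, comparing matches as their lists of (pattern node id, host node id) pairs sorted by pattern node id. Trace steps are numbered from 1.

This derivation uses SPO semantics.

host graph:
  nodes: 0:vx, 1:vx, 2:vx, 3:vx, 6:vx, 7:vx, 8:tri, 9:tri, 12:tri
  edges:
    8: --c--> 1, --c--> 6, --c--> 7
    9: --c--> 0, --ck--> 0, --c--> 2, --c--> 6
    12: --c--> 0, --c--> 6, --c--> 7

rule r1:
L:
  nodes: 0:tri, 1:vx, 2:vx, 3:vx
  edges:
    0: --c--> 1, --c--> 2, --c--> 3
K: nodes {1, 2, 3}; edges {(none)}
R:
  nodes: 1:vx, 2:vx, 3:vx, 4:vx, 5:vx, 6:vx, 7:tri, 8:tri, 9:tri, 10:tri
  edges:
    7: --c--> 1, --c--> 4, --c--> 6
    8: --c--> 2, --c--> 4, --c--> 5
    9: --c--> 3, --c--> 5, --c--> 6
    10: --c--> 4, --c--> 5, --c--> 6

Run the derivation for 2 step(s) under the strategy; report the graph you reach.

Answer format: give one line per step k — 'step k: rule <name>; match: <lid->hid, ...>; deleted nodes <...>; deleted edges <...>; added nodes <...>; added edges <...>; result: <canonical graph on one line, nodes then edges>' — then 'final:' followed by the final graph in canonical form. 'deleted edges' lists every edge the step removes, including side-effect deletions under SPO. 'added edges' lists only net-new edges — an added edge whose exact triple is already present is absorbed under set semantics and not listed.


step 1: rule r1; match: 0->8, 1->1, 2->6, 3->7; deleted nodes 8; deleted edges (8,1,c); (8,6,c); (8,7,c); added nodes 13, 14, 15, 16, 17, 18, 19; added edges (16,1,c); (16,13,c); (16,15,c); (17,6,c); (17,13,c); (17,14,c); (18,7,c); (18,14,c); (18,15,c); (19,13,c); (19,14,c); (19,15,c); result: nodes: 0:vx, 1:vx, 2:vx, 3:vx, 6:vx, 7:vx, 9:tri, 12:tri, 13:vx, 14:vx, 15:vx, 16:tri, 17:tri, 18:tri, 19:tri edges: (9,0,c); (9,0,ck); (9,2,c); (9,6,c); (12,0,c); (12,6,c); (12,7,c); (16,1,c); (16,13,c); (16,15,c); (17,6,c); (17,13,c); (17,14,c); (18,7,c); (18,14,c); (18,15,c); (19,13,c); (19,14,c); (19,15,c)
step 2: rule r1; match: 0->9, 1->0, 2->2, 3->6; deleted nodes 9; deleted edges (9,0,c); (9,0,ck); (9,2,c); (9,6,c); added nodes 20, 21, 22, 23, 24, 25, 26; added edges (23,0,c); (23,20,c); (23,22,c); (24,2,c); (24,20,c); (24,21,c); (25,6,c); (25,21,c); (25,22,c); (26,20,c); (26,21,c); (26,22,c); result: nodes: 0:vx, 1:vx, 2:vx, 3:vx, 6:vx, 7:vx, 12:tri, 13:vx, 14:vx, 15:vx, 16:tri, 17:tri, 18:tri, 19:tri, 20:vx, 21:vx, 22:vx, 23:tri, 24:tri, 25:tri, 26:tri edges: (12,0,c); (12,6,c); (12,7,c); (16,1,c); (16,13,c); (16,15,c); (17,6,c); (17,13,c); (17,14,c); (18,7,c); (18,14,c); (18,15,c); (19,13,c); (19,14,c); (19,15,c); (23,0,c); (23,20,c); (23,22,c); (24,2,c); (24,20,c); (24,21,c); (25,6,c); (25,21,c); (25,22,c); (26,20,c); (26,21,c); (26,22,c)
final:
nodes: 0:vx, 1:vx, 2:vx, 3:vx, 6:vx, 7:vx, 12:tri, 13:vx, 14:vx, 15:vx, 16:tri, 17:tri, 18:tri, 19:tri, 20:vx, 21:vx, 22:vx, 23:tri, 24:tri, 25:tri, 26:tri
edges: (12,0,c); (12,6,c); (12,7,c); (16,1,c); (16,13,c); (16,15,c); (17,6,c); (17,13,c); (17,14,c); (18,7,c); (18,14,c); (18,15,c); (19,13,c); (19,14,c); (19,15,c); (23,0,c); (23,20,c); (23,22,c); (24,2,c); (24,20,c); (24,21,c); (25,6,c); (25,21,c); (25,22,c); (26,20,c); (26,21,c); (26,22,c)


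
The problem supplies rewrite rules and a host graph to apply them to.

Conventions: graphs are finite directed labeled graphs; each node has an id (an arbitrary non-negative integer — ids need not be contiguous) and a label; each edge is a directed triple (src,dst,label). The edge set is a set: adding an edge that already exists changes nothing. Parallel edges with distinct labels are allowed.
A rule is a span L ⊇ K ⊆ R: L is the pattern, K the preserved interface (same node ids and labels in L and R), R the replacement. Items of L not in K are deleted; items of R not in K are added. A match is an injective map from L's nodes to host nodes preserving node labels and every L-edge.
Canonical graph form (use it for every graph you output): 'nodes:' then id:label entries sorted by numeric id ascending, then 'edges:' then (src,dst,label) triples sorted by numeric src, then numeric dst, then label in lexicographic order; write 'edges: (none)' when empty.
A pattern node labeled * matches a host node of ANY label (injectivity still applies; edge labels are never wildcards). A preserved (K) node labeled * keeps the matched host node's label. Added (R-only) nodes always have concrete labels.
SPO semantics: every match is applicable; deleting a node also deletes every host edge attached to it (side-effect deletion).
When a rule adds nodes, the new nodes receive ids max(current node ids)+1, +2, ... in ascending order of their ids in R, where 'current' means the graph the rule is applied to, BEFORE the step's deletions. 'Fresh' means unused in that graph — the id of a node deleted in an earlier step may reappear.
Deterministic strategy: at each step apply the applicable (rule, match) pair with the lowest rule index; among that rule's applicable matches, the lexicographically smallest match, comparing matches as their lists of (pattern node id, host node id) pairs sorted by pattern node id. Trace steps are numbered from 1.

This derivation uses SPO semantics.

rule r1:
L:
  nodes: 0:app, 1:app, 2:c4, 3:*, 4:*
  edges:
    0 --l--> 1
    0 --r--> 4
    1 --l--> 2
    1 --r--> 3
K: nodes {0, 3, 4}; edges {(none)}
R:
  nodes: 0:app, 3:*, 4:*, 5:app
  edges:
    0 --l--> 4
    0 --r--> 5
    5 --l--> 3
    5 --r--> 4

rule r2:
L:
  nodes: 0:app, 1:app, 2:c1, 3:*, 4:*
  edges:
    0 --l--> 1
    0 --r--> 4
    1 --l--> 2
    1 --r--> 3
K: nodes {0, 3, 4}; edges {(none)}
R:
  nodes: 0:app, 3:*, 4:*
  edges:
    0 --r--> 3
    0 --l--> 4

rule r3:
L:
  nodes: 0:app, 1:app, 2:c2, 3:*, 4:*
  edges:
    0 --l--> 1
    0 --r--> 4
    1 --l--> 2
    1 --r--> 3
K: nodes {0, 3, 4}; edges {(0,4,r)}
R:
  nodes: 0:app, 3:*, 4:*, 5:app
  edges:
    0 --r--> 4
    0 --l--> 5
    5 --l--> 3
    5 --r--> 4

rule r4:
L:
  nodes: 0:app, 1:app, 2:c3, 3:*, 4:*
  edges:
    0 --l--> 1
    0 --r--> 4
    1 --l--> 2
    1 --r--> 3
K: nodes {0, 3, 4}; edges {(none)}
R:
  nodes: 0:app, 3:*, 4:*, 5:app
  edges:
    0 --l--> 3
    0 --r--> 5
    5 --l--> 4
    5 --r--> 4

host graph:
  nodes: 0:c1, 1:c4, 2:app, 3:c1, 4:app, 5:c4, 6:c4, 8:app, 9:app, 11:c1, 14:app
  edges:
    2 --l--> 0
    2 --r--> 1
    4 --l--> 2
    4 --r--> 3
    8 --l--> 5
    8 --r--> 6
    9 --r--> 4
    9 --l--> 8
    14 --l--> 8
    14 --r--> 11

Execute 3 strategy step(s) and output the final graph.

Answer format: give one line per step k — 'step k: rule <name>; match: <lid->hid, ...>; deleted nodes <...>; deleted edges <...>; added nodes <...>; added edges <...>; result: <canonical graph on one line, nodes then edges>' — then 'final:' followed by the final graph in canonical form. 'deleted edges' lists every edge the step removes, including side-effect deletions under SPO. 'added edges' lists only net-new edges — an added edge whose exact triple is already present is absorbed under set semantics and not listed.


step 1: rule r1; match: 0->9, 1->8, 2->5, 3->6, 4->4; deleted nodes 5, 8; deleted edges (8,5,l); (8,6,r); (9,4,r); (9,8,l); (14,8,l); added nodes 15; added edges (9,4,l); (9,15,r); (15,4,r); (15,6,l); result: nodes: 0:c1, 1:c4, 2:app, 3:c1, 4:app, 6:c4, 9:app, 11:c1, 14:app, 15:app edges: (2,0,l); (2,1,r); (4,2,l); (4,3,r); (9,4,l); (9,15,r); (14,11,r); (15,4,r); (15,6,l)
step 2: rule r2; match: 0->4, 1->2, 2->0, 3->1, 4->3; deleted nodes 0, 2; deleted edges (2,0,l); (2,1,r); (4,2,l); (4,3,r); added nodes (none); added edges (4,1,r); (4,3,l); result: nodes: 1:c4, 3:c1, 4:app, 6:c4, 9:app, 11:c1, 14:app, 15:app edges: (4,1,r); (4,3,l); (9,4,l); (9,15,r); (14,11,r); (15,4,r); (15,6,l)
step 3: rule r2; match: 0->9, 1->4, 2->3, 3->1, 4->15; deleted nodes 3, 4; deleted edges (4,1,r); (4,3,l); (9,4,l); (9,15,r); (15,4,r); added nodes (none); added edges (9,1,r); (9,15,l); result: nodes: 1:c4, 6:c4, 9:app, 11:c1, 14:app, 15:app edges: (9,1,r); (9,15,l); (14,11,r); (15,6,l)
final:
nodes: 1:c4, 6:c4, 9:app, 11:c1, 14:app, 15:app
edges: (9,1,r); (9,15,l); (14,11,r); (15,6,l)


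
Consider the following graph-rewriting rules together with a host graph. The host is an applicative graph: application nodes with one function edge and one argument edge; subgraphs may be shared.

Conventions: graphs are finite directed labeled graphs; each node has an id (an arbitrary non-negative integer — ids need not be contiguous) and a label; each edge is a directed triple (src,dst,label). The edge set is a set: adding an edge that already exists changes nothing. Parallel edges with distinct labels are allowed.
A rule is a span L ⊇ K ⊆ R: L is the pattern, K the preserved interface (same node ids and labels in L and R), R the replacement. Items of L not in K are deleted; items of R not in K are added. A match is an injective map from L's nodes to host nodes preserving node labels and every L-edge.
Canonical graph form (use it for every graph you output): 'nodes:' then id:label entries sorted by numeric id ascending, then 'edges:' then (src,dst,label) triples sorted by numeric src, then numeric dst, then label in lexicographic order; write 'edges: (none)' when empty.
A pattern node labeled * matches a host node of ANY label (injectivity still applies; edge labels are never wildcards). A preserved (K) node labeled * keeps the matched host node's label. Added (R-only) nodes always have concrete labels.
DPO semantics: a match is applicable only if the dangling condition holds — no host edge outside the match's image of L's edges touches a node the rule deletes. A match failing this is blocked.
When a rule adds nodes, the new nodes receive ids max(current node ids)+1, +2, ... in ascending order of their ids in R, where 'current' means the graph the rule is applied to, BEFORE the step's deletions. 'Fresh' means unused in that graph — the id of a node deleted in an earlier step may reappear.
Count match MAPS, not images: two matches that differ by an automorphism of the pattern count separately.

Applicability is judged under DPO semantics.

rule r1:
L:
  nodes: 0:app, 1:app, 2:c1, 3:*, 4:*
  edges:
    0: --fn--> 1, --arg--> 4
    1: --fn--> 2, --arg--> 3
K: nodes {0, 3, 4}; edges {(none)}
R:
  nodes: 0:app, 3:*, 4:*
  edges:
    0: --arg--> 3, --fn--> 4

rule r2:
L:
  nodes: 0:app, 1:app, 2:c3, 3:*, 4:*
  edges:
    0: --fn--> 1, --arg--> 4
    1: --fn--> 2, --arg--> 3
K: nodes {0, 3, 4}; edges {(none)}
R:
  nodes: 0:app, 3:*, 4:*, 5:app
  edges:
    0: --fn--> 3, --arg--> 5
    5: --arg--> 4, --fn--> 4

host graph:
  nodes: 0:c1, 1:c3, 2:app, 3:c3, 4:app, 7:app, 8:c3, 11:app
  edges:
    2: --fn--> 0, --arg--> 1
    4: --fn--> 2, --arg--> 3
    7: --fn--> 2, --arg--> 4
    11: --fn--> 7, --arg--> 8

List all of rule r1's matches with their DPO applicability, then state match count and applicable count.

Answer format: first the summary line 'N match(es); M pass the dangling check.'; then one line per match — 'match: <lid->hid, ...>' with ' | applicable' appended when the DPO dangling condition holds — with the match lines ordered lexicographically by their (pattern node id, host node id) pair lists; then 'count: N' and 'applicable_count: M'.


2 match(es); 0 pass the dangling check.
match: 0->4, 1->2, 2->0, 3->1, 4->3
match: 0->7, 1->2, 2->0, 3->1, 4->4
count: 2
applicable_count: 0


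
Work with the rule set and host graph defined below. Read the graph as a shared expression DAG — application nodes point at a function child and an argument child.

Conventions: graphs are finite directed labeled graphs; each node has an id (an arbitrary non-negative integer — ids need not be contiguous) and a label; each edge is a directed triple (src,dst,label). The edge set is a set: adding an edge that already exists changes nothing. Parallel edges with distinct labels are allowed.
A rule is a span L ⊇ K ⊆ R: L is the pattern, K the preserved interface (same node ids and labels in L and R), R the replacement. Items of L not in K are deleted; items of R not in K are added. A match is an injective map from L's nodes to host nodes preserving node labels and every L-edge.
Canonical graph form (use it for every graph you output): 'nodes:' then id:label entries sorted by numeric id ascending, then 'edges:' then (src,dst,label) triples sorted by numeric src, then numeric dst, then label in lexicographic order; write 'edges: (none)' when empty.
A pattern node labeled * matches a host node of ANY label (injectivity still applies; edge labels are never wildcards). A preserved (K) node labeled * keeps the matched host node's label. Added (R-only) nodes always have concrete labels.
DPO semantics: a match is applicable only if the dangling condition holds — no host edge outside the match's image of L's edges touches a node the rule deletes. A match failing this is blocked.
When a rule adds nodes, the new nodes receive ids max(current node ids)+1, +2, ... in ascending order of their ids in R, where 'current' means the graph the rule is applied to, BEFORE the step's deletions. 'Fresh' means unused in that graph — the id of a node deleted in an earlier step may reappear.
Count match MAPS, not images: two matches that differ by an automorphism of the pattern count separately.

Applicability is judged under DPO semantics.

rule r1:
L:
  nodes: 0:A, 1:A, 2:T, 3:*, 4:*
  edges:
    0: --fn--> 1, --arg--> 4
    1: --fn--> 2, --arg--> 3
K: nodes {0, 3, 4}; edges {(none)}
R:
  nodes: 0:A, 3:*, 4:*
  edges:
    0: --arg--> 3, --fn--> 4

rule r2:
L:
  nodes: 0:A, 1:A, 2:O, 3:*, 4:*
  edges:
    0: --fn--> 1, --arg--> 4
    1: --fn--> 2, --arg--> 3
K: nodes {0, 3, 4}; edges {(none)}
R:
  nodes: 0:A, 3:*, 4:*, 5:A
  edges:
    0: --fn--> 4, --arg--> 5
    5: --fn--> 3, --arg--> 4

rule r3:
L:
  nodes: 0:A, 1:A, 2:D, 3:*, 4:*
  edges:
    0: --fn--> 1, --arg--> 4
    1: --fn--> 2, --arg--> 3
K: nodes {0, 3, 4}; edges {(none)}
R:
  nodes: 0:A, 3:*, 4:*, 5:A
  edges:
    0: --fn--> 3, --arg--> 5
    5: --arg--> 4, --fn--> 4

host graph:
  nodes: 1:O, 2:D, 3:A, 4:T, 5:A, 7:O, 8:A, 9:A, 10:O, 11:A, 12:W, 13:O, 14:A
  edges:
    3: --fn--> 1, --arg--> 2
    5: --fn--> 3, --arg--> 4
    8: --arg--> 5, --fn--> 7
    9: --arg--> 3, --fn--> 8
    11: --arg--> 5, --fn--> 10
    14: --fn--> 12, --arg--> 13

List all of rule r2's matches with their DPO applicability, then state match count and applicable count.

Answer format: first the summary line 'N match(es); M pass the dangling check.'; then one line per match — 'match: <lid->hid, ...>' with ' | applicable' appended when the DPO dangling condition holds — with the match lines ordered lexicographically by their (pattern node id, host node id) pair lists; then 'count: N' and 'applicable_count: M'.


2 match(es); 1 pass the dangling check.
match: 0->5, 1->3, 2->1, 3->2, 4->4
match: 0->9, 1->8, 2->7, 3->5, 4->3 | applicable
count: 2
applicable_count: 1


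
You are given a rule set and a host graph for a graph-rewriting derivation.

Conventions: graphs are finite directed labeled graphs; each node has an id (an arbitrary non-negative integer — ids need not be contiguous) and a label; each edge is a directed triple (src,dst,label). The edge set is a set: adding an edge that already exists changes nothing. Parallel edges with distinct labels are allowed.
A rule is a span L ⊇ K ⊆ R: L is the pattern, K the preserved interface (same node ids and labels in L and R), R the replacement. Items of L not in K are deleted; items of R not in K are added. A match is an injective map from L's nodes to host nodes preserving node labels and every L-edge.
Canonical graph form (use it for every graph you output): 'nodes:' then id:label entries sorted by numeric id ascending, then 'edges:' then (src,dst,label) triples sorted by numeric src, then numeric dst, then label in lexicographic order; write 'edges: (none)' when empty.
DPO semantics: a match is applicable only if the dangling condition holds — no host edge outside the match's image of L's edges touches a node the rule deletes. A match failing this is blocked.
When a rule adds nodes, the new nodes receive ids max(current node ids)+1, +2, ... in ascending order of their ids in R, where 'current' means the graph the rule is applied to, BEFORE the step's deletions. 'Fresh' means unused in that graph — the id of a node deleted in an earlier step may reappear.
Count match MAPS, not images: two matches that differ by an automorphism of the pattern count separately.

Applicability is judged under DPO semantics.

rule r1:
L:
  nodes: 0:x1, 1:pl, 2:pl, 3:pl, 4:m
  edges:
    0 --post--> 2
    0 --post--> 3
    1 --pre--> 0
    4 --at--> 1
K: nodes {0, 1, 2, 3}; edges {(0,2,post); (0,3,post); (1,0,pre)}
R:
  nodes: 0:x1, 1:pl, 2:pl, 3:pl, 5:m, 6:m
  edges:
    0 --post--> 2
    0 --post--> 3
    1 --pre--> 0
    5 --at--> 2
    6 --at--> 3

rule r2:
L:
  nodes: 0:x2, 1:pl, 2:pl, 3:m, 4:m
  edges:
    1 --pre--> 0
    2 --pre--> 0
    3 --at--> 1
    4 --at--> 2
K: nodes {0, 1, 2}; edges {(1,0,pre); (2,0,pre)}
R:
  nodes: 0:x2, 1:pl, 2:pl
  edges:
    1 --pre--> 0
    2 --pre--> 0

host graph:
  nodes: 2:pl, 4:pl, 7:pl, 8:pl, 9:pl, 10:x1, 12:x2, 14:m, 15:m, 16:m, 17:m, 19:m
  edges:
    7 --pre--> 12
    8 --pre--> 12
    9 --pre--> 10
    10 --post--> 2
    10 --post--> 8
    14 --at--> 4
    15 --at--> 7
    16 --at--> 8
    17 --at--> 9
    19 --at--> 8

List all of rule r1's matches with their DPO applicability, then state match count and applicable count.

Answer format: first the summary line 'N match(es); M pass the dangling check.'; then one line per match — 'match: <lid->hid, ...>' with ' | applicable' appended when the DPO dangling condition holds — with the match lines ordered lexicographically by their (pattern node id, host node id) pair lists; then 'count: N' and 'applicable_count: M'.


2 match(es); 2 pass the dangling check.
match: 0->10, 1->9, 2->2, 3->8, 4->17 | applicable
match: 0->10, 1->9, 2->8, 3->2, 4->17 | applicable
count: 2
applicable_count: 2


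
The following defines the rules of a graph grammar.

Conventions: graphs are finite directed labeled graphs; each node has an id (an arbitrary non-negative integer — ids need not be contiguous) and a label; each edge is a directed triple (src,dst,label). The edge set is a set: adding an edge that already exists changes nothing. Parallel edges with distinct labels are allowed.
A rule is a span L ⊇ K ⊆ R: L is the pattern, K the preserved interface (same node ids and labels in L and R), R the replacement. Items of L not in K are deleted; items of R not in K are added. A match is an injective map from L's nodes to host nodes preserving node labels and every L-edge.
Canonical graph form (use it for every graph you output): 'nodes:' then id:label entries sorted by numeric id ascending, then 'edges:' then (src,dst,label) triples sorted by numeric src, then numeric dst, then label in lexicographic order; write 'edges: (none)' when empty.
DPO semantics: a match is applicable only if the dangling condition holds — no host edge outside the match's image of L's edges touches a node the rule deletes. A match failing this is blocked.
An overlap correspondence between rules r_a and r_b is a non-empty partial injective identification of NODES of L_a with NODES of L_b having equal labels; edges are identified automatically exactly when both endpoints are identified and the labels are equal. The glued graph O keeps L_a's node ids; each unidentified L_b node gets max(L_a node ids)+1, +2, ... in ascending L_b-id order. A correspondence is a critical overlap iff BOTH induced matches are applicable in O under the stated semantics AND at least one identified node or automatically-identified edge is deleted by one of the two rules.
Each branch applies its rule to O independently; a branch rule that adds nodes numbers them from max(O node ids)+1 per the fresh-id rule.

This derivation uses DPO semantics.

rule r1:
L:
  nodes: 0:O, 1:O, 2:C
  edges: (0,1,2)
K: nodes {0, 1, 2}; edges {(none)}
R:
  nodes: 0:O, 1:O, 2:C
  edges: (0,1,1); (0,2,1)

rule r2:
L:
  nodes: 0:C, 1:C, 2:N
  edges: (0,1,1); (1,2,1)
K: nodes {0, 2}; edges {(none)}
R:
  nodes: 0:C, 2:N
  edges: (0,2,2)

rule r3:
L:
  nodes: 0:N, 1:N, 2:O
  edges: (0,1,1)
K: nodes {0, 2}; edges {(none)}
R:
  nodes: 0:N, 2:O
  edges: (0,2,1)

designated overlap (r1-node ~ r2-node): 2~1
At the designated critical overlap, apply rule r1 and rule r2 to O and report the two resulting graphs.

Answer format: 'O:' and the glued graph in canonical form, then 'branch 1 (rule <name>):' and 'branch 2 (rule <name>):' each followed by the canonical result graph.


O:
nodes: 0:O, 1:O, 2:C, 3:C, 4:N
edges: (0,1,2); (2,4,1); (3,2,1)
branch 1 (rule r1):
nodes: 0:O, 1:O, 2:C, 3:C, 4:N
edges: (0,1,1); (0,2,1); (2,4,1); (3,2,1)
branch 2 (rule r2):
nodes: 0:O, 1:O, 3:C, 4:N
edges: (0,1,2); (3,4,2)


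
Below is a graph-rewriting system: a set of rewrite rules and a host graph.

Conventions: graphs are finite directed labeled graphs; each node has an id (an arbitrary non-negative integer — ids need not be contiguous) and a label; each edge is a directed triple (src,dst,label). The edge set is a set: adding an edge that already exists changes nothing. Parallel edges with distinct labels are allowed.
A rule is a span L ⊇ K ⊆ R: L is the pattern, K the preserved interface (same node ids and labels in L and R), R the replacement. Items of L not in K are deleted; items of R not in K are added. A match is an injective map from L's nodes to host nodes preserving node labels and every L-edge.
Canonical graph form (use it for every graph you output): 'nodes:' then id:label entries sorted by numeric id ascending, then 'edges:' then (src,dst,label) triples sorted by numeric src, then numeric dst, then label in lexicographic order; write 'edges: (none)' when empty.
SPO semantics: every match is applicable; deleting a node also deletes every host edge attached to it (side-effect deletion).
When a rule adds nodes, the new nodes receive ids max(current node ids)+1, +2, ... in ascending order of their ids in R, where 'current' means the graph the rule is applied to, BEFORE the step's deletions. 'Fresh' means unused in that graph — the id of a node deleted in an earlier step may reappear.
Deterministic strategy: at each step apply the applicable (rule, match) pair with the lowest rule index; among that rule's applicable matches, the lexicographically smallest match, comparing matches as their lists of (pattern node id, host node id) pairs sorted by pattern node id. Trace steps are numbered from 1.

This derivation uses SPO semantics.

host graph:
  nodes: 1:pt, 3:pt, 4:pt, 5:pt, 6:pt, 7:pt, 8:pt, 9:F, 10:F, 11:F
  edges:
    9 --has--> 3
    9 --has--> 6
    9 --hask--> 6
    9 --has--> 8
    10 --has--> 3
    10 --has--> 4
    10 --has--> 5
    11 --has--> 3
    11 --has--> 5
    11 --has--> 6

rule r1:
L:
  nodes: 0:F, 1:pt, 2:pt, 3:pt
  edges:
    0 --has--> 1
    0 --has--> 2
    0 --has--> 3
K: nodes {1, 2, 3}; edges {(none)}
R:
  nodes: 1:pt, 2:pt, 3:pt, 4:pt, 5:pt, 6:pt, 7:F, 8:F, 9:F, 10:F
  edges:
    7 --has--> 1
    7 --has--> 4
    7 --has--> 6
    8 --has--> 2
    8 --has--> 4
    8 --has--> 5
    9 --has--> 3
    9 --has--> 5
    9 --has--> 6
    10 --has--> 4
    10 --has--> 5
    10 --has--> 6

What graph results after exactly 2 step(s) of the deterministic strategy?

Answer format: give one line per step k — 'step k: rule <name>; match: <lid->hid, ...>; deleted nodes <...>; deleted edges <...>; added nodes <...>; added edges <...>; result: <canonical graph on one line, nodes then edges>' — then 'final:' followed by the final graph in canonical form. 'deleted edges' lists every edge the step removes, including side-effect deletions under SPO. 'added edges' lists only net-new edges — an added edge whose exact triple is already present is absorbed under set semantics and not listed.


step 1: rule r1; match: 0->9, 1->3, 2->6, 3->8; deleted nodes 9; deleted edges (9,3,has); (9,6,has); (9,6,hask); (9,8,has); added nodes 12, 13, 14, 15, 16, 17, 18; added edges (15,3,has); (15,12,has); (15,14,has); (16,6,has); (16,12,has); (16,13,has); (17,8,has); (17,13,has); (17,14,has); (18,12,has); (18,13,has); (18,14,has); result: nodes: 1:pt, 3:pt, 4:pt, 5:pt, 6:pt, 7:pt, 8:pt, 10:F, 11:F, 12:pt, 13:pt, 14:pt, 15:F, 16:F, 17:F, 18:F edges: (10,3,has); (10,4,has); (10,5,has); (11,3,has); (11,5,has); (11,6,has); (15,3,has); (15,12,has); (15,14,has); (16,6,has); (16,12,has); (16,13,has); (17,8,has); (17,13,has); (17,14,has); (18,12,has); (18,13,has); (18,14,has)
step 2: rule r1; match: 0->10, 1->3, 2->4, 3->5; deleted nodes 10; deleted edges (10,3,has); (10,4,has); (10,5,has); added nodes 19, 20, 21, 22, 23, 24, 25; added edges (22,3,has); (22,19,has); (22,21,has); (23,4,has); (23,19,has); (23,20,has); (24,5,has); (24,20,has); (24,21,has); (25,19,has); (25,20,has); (25,21,has); result: nodes: 1:pt, 3:pt, 4:pt, 5:pt, 6:pt, 7:pt, 8:pt, 11:F, 12:pt, 13:pt, 14:pt, 15:F, 16:F, 17:F, 18:F, 19:pt, 20:pt, 21:pt, 22:F, 23:F, 24:F, 25:F edges: (11,3,has); (11,5,has); (11,6,has); (15,3,has); (15,12,has); (15,14,has); (16,6,has); (16,12,has); (16,13,has); (17,8,has); (17,13,has); (17,14,has); (18,12,has); (18,13,has); (18,14,has); (22,3,has); (22,19,has); (22,21,has); (23,4,has); (23,19,has); (23,20,has); (24,5,has); (24,20,has); (24,21,has); (25,19,has); (25,20,has); (25,21,has)
final:
nodes: 1:pt, 3:pt, 4:pt, 5:pt, 6:pt, 7:pt, 8:pt, 11:F, 12:pt, 13:pt, 14:pt, 15:F, 16:F, 17:F, 18:F, 19:pt, 20:pt, 21:pt, 22:F, 23:F, 24:F, 25:F
edges: (11,3,has); (11,5,has); (11,6,has); (15,3,has); (15,12,has); (15,14,has); (16,6,has); (16,12,has); (16,13,has); (17,8,has); (17,13,has); (17,14,has); (18,12,has); (18,13,has); (18,14,has); (22,3,has); (22,19,has); (22,21,has); (23,4,has); (23,19,has); (23,20,has); (24,5,has); (24,20,has); (24,21,has); (25,19,has); (25,20,has); (25,21,has)


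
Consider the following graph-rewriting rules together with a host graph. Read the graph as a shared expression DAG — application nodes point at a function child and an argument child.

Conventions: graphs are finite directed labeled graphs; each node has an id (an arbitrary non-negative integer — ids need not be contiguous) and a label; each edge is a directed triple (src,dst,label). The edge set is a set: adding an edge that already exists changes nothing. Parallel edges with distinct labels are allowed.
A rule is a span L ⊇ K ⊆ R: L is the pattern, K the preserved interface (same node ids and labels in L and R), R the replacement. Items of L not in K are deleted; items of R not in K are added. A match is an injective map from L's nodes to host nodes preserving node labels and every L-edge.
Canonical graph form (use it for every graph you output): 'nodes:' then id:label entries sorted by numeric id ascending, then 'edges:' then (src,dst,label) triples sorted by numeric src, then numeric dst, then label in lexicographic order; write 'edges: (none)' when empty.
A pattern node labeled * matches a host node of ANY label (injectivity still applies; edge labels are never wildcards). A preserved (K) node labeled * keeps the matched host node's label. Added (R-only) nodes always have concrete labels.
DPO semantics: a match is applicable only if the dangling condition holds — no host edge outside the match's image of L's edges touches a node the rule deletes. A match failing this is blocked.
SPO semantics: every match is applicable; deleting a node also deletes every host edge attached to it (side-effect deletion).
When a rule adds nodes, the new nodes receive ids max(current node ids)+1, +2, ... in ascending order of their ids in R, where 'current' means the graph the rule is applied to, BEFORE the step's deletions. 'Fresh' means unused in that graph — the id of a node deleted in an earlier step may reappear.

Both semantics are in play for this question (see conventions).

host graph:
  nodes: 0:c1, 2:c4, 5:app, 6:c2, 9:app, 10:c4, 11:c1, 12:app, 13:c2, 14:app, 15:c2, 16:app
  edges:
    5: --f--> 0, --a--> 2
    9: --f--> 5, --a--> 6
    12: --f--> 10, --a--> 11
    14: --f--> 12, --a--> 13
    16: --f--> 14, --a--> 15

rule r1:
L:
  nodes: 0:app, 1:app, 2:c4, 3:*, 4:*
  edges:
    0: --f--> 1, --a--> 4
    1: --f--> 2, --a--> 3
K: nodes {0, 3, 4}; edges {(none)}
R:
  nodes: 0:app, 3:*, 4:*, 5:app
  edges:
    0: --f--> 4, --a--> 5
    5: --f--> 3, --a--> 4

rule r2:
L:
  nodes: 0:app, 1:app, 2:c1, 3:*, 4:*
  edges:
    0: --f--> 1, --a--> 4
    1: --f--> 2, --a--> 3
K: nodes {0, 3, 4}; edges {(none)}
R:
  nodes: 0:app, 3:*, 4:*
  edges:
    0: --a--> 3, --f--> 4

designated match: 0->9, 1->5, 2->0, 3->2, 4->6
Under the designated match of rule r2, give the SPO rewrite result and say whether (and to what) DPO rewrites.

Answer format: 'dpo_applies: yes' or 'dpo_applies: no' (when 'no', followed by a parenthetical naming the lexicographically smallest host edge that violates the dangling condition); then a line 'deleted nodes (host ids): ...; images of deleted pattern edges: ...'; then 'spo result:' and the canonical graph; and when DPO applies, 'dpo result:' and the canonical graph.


dpo_applies: yes
deleted nodes (host ids): 0, 5; images of deleted pattern edges: (5,0,f); (5,2,a); (9,5,f); (9,6,a)
spo result:
nodes: 2:c4, 6:c2, 9:app, 10:c4, 11:c1, 12:app, 13:c2, 14:app, 15:c2, 16:app
edges: (9,2,a); (9,6,f); (12,10,f); (12,11,a); (14,12,f); (14,13,a); (16,14,f); (16,15,a)
dpo result:
nodes: 2:c4, 6:c2, 9:app, 10:c4, 11:c1, 12:app, 13:c2, 14:app, 15:c2, 16:app
edges: (9,2,a); (9,6,f); (12,10,f); (12,11,a); (14,12,f); (14,13,a); (16,14,f); (16,15,a)


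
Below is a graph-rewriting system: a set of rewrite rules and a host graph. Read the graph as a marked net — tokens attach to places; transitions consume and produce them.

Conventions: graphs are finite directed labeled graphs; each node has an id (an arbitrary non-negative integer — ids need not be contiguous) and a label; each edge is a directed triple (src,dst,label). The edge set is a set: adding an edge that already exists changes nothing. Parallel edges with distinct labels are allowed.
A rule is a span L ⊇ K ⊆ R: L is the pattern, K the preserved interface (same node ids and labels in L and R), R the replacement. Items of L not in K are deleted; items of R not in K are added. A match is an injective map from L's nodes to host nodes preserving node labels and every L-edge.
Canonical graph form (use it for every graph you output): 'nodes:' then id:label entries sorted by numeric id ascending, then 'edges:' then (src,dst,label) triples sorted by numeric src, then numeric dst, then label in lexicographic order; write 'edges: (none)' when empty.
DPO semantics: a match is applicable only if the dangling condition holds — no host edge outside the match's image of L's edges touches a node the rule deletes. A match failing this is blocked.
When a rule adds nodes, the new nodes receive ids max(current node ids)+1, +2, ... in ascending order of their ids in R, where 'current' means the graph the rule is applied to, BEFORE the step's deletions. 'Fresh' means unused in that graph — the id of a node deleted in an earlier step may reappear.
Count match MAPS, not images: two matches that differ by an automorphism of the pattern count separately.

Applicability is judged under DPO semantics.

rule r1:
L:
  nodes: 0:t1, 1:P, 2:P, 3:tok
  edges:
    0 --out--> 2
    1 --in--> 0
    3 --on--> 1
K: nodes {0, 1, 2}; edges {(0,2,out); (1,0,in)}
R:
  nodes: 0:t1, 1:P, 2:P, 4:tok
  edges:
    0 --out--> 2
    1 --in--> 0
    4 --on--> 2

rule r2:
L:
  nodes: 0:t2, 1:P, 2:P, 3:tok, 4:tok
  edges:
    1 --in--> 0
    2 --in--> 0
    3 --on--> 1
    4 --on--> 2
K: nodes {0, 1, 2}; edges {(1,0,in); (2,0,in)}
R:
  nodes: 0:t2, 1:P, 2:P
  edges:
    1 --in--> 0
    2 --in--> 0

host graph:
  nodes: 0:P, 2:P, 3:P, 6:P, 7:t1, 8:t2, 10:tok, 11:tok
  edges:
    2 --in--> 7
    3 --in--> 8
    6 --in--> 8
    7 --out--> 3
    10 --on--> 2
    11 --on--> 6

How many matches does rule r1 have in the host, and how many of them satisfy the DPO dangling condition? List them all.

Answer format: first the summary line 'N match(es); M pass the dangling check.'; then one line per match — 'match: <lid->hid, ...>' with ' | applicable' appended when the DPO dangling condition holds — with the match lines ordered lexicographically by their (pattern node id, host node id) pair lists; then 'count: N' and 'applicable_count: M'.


1 match(es); 1 pass the dangling check.
match: 0->7, 1->2, 2->3, 3->10 | applicable
count: 1
applicable_count: 1


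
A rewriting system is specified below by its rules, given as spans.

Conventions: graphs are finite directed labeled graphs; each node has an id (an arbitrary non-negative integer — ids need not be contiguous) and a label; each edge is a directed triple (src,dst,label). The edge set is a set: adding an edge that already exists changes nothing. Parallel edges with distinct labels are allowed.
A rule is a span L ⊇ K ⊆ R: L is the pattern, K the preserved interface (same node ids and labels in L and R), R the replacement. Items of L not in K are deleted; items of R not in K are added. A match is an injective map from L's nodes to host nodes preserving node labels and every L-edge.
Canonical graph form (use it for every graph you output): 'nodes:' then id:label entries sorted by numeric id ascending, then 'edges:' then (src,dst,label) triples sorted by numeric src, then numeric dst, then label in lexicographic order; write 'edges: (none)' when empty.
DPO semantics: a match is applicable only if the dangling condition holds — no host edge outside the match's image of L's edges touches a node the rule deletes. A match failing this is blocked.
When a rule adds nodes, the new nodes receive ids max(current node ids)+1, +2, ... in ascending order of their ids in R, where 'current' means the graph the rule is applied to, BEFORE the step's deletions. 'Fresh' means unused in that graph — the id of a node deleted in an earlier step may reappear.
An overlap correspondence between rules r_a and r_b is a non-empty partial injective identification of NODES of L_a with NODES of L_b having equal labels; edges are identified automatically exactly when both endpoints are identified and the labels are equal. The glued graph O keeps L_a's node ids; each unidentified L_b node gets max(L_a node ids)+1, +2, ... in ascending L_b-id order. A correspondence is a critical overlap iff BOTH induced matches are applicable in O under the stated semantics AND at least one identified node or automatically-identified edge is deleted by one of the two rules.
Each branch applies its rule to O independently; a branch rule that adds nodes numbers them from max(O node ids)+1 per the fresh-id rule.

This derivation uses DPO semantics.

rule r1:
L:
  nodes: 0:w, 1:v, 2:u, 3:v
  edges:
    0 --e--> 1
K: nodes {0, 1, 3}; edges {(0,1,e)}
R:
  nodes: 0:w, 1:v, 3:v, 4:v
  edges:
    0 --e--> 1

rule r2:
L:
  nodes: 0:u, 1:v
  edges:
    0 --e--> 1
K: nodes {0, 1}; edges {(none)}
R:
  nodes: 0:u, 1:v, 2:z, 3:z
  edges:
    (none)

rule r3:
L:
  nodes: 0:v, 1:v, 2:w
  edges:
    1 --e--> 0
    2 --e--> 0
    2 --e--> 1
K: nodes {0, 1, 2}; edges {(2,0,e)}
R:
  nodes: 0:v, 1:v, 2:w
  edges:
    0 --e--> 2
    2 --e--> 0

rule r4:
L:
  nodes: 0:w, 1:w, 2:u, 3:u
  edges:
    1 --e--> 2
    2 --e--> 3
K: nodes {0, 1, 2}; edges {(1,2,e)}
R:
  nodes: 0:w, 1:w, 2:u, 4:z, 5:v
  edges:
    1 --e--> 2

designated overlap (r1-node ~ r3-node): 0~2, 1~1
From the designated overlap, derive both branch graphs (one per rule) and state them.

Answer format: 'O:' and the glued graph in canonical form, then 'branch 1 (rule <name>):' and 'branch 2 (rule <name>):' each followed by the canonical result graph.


O:
nodes: 0:w, 1:v, 2:u, 3:v, 4:v
edges: (0,1,e); (0,4,e); (1,4,e)
branch 1 (rule r1):
nodes: 0:w, 1:v, 3:v, 4:v, 5:v
edges: (0,1,e); (0,4,e); (1,4,e)
branch 2 (rule r3):
nodes: 0:w, 1:v, 2:u, 3:v, 4:v
edges: (0,4,e); (4,0,e)


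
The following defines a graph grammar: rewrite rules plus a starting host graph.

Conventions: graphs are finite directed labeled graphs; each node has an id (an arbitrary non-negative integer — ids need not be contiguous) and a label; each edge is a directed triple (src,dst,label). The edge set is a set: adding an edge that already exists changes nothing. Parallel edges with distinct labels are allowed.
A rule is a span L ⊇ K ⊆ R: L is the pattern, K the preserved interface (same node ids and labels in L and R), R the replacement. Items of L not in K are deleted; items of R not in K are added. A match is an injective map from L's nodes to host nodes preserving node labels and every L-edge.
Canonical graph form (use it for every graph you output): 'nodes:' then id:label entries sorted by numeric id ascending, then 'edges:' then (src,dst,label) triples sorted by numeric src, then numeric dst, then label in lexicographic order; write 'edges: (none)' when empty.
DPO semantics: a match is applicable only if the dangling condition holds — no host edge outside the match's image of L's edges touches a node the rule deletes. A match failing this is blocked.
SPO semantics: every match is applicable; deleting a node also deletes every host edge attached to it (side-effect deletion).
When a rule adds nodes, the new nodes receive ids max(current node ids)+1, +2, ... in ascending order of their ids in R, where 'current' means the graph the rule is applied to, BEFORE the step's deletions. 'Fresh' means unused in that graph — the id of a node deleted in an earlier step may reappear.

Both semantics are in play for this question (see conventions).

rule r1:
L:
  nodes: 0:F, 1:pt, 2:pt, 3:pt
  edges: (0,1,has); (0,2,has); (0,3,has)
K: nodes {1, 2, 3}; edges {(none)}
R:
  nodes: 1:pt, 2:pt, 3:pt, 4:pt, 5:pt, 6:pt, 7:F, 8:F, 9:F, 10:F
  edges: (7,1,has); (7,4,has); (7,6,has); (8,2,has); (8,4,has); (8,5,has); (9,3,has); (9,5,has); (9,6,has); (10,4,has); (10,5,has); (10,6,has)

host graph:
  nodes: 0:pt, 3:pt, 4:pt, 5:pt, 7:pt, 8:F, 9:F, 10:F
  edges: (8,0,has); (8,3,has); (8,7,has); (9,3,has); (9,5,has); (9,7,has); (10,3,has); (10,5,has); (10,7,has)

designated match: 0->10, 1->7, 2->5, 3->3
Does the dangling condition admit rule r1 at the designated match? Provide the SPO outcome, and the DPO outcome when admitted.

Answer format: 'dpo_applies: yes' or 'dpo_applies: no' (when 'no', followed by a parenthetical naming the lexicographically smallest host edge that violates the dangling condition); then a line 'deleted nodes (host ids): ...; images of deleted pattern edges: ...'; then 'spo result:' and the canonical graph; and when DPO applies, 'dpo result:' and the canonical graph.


dpo_applies: yes
deleted nodes (host ids): 10; images of deleted pattern edges: (10,3,has); (10,5,has); (10,7,has)
spo result:
nodes: 0:pt, 3:pt, 4:pt, 5:pt, 7:pt, 8:F, 9:F, 11:pt, 12:pt, 13:pt, 14:F, 15:F, 16:F, 17:F
edges: (8,0,has); (8,3,has); (8,7,has); (9,3,has); (9,5,has); (9,7,has); (14,7,has); (14,11,has); (14,13,has); (15,5,has); (15,11,has); (15,12,has); (16,3,has); (16,12,has); (16,13,has); (17,11,has); (17,12,has); (17,13,has)
dpo result:
nodes: 0:pt, 3:pt, 4:pt, 5:pt, 7:pt, 8:F, 9:F, 11:pt, 12:pt, 13:pt, 14:F, 15:F, 16:F, 17:F
edges: (8,0,has); (8,3,has); (8,7,has); (9,3,has); (9,5,has); (9,7,has); (14,7,has); (14,11,has); (14,13,has); (15,5,has); (15,11,has); (15,12,has); (16,3,has); (16,12,has); (16,13,has); (17,11,has); (17,12,has); (17,13,has)
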